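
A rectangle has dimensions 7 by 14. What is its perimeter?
Perimeter = 2 * (length + width)
Perimeter = 2 * (7 + 14)
Perimeter = 2 * 21
Perimeter = 42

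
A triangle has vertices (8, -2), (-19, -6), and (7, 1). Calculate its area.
Using the coordinate formula: Area = (1/2)|x₁(y₂-y₃) + x₂(y₃-y₁) + x₃(y₁-y₂)|
Area = (1/2)|8((-6)-1) + (-19)(1-(-2)) + 7((-2)-(-6))|
Area = (1/2)|8*(-7) + (-19)*3 + 7*4|
Area = (1/2)|(-56) + (-57) + 28|
Area = (1/2)*85 = 42.50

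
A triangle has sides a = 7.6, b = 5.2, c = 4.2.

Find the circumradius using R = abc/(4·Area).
s = (a+b+c)/2 = 8.5
Area = √(s(s-a)(s-b)(s-c)) = √(8.5·0.9·3.3·4.3) = 10.4189
R = abc/(4·Area) = (7.6·5.2·4.2)/(4·10.4189) = 165.984/41.6756 = 3.983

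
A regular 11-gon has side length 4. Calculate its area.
For a regular 11-gon with side length s = 4:
Apothem a = s / (2*tan(pi/11)) = 4 / (2*tan(pi/11)) ≈ 6.8114
Perimeter P = 11 * 4 = 44
Area = (1/2) * P * a = (1/2) * 44 * 6.8114 = 149.85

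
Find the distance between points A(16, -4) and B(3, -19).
Using the distance formula: d = sqrt((x₂-x₁)² + (y₂-y₁)²)
dx = 3 - 16 = -13
dy = (-19) - (-4) = -15
d = sqrt((-13)² + (-15)²) = sqrt(169 + 225) = sqrt(394) = 19.85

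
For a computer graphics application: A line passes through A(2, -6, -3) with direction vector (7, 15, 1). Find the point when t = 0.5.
P(0.5) = (2 + 7(0.5), -6 + 15(0.5), -3 + 1(0.5)) = (5.5, 1.5, -2.5)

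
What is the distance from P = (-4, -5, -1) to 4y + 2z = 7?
d = |0(-4) + 4(-5) + 2(-1) - (7)| / √(0² + 4² + 2²) = 29/√20 = 6.485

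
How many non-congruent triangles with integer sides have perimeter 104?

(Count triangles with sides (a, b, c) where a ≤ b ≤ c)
With a ≤ b ≤ c and a + b + c = 104, the triangle inequality a + b > c gives c < 104/2, so c ≤ 51.
Iterate a from 1 to ⌊p/3⌋ = 34; for each a, b ranges from a to ⌊(p−a)/2⌋ with c = p − a − b, keeping only c ≥ b.
Triples: (2, 51, 51), (3, 50, 51), (4, 49, 51), …
Count = 225 triangles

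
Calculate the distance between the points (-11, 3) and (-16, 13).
Using the distance formula: d = sqrt((x₂-x₁)² + (y₂-y₁)²)
dx = (-16) - (-11) = -5
dy = 13 - 3 = 10
d = sqrt((-5)² + 10²) = sqrt(25 + 100) = sqrt(125) = 11.18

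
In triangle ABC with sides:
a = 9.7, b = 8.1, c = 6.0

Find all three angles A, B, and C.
By the law of cosines:
cos(A) = (b² + c² - a²)/(2bc) = 0.077366  →  A = 85.56°
cos(B) = (a² + c² - b²)/(2ac) = 0.553952  →  B = 56.36°
cos(C) = (a² + b² - c²)/(2ab) = 0.787196  →  C = 38.08°
Check: A + B + C = 180.0° ✓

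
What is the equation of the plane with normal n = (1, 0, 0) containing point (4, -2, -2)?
d = n·P = (1)(4) + (0)(-2) + (0)(-2) = 4
Plane: x = 4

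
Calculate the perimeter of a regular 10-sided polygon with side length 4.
Perimeter = number of sides * side length
Perimeter = 10 * 4
Perimeter = 40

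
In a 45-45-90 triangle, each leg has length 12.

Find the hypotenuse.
Hypotenuse = 12√2 = 16.97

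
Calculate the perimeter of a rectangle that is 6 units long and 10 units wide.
Perimeter = 2 * (length + width)
Perimeter = 2 * (6 + 10)
Perimeter = 2 * 16
Perimeter = 32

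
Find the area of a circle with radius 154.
Area = pi * r²
Area = pi * 154²
Area = pi * 23716
Area = 74506.01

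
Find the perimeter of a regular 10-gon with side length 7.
Perimeter = number of sides * side length
Perimeter = 10 * 7
Perimeter = 70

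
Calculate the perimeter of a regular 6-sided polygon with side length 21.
Perimeter = number of sides * side length
Perimeter = 6 * 21
Perimeter = 126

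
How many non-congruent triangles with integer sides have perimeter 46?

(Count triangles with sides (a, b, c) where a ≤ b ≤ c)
With a ≤ b ≤ c and a + b + c = 46, the triangle inequality a + b > c gives c < 46/2, so c ≤ 22.
Iterate a from 1 to ⌊p/3⌋ = 15; for each a, b ranges from a to ⌊(p−a)/2⌋ with c = p − a − b, keeping only c ≥ b.
Triples: (2, 22, 22), (3, 21, 22), (4, 20, 22), …
Count = 44 triangles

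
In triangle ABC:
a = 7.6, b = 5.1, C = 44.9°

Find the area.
Using A = ½ab·sin(C):
A = ½·7.6·5.1·sin(44.9°) = ½·38.76·0.705872 = 13.68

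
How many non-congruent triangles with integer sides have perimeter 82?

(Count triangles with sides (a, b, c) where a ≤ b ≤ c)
With a ≤ b ≤ c and a + b + c = 82, the triangle inequality a + b > c gives c < 82/2, so c ≤ 40.
Iterate a from 1 to ⌊p/3⌋ = 27; for each a, b ranges from a to ⌊(p−a)/2⌋ with c = p − a − b, keeping only c ≥ b.
Triples: (2, 40, 40), (3, 39, 40), (4, 38, 40), …
Count = 140 triangles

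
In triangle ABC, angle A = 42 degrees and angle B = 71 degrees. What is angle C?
Sum of angles in a triangle = 180 degrees
Third angle = 180 - 42 - 71
Third angle = 67 degrees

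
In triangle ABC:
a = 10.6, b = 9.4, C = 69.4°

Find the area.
Using A = ½ab·sin(C):
A = ½·10.6·9.4·sin(69.4°) = ½·99.64·0.936060 = 46.63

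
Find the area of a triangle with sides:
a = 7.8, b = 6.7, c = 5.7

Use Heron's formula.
s = (a+b+c)/2 = (7.8+6.7+5.7)/2 = 10.1
A = √(s(s-a)(s-b)(s-c)) = √(10.1·2.3·3.4·4.4)
A = √347.521 = 18.64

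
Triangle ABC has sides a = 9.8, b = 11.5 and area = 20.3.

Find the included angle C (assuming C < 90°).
Area = ½ab·sin(C)  →  sin(C) = 2·Area/(ab)
sin(C) = 2·20.3/(9.8·11.5) = 0.360248
C = arcsin(0.360248) = 21.12°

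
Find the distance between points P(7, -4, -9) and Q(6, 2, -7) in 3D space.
d = √[(-1)² + (6)² + (2)²] = √41 = 6.403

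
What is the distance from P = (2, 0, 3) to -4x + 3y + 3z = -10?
d = |(-4)(2) + 3(0) + 3(3) - (-10)| / √((-4)² + 3² + 3²) = 11/√34 = 1.886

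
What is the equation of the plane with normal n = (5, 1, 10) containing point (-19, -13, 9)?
d = n·P = (5)(-19) + (1)(-13) + (10)(9) = -18
Plane: 5x + y + 10z = -18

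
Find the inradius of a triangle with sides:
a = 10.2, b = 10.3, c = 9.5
s = (a+b+c)/2 = (10.2+10.3+9.5)/2 = 15
Area = √(s(s-a)(s-b)(s-c)) = √(15·4.8·4.7·5.5) = 43.1416
r = Area/s = 43.1416/15 = 2.876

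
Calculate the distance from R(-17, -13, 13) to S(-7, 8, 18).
d = √[(10)² + (21)² + (5)²] = √566 = 23.79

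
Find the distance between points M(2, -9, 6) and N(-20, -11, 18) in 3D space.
d = √[(-22)² + (-2)² + (12)²] = √632 = 25.14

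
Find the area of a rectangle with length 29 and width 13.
Area = length * width
Area = 29 * 13
Area = 377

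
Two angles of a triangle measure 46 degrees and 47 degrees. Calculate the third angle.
Sum of angles in a triangle = 180 degrees
Third angle = 180 - 46 - 47
Third angle = 87 degrees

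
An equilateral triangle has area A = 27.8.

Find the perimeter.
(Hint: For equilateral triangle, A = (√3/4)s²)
A = (√3/4)s²  →  s² = 4A/√3 = 4·27.8/√3 = 64.2013
s = 8.01257
Perimeter = 3s = 24.04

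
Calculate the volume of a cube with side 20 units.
Volume = s³
Volume = 20³
Volume = 8000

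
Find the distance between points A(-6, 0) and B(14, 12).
Using the distance formula: d = sqrt((x₂-x₁)² + (y₂-y₁)²)
dx = 14 - (-6) = 20
dy = 12 - 0 = 12
d = sqrt(20² + 12²) = sqrt(400 + 144) = sqrt(544) = 23.32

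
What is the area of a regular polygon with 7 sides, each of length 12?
For a regular 7-gon with side length s = 12:
Apothem a = s / (2*tan(pi/7)) = 12 / (2*tan(pi/7)) ≈ 12.4591
Perimeter P = 7 * 12 = 84
Area = (1/2) * P * a = (1/2) * 84 * 12.4591 = 523.28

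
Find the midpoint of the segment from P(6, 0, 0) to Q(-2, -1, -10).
Midpoint = ((6-2)/2, (0-1)/2, (0-10)/2) = (2, -0.5, -5)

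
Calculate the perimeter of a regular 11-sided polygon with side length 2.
Perimeter = number of sides * side length
Perimeter = 11 * 2
Perimeter = 22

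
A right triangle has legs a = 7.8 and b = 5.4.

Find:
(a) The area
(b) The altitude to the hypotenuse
(a) Area = ½ab = ½·7.8·5.4 = 21.06
(b) Hypotenuse c = √(7.8² + 5.4²) = √90 = 9.48683
    Area = ½·c·h_c  →  h_c = 2·Area/c = 2·21.06/9.48683 = 4.44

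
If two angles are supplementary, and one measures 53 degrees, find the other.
Supplementary angles sum to 180 degrees.
Other angle = 180 - 53
Other angle = 127 degrees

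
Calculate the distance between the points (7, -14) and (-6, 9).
Using the distance formula: d = sqrt((x₂-x₁)² + (y₂-y₁)²)
dx = (-6) - 7 = -13
dy = 9 - (-14) = 23
d = sqrt((-13)² + 23²) = sqrt(169 + 529) = sqrt(698) = 26.42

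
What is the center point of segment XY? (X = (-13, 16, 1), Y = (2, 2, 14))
Midpoint = ((-13+2)/2, (16+2)/2, (1+14)/2) = (-5.5, 9, 7.5)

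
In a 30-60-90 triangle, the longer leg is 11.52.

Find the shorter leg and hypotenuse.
In a 30-60-90 triangle, sides are in ratio 1 : √3 : 2.
Long leg = short leg·√3  →  short leg = 11.52/√3 = 6.651
Hypotenuse = 2·(short leg) = 2·11.52/√3 = 13.3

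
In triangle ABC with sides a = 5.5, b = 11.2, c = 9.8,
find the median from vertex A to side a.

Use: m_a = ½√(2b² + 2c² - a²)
m_a = ½√(2·11.2² + 2·9.8² - 5.5²)
m_a = ½√(250.88 + 192.08 - 30.25) = ½√412.71 = 10.16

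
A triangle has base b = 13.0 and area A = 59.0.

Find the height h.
A = ½bh  →  h = 2A/b
h = 2·59.0/13.0 = 9.077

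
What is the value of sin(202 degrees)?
sin(202 degrees) = -0.3746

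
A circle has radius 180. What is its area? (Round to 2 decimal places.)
Area = pi * r²
Area = pi * 180²
Area = pi * 32400
Area = 101787.60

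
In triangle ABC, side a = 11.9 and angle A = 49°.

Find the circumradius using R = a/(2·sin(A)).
R = a/(2·sin(A)) = 11.9/(2·sin(49°))
R = 11.9/(2·0.754710) = 11.9/1.509419 = 7.884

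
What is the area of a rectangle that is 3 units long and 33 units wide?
Area = length * width
Area = 3 * 33
Area = 99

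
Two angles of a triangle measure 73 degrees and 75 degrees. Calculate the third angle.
Sum of angles in a triangle = 180 degrees
Third angle = 180 - 73 - 75
Third angle = 32 degrees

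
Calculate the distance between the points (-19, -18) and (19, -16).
Using the distance formula: d = sqrt((x₂-x₁)² + (y₂-y₁)²)
dx = 19 - (-19) = 38
dy = (-16) - (-18) = 2
d = sqrt(38² + 2²) = sqrt(1444 + 4) = sqrt(1448) = 38.05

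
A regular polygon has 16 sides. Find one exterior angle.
Exterior angle of a regular n-gon = 360/n
Exterior angle = 360/16
Exterior angle = 22.50 degrees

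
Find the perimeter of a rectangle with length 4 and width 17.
Perimeter = 2 * (length + width)
Perimeter = 2 * (4 + 17)
Perimeter = 2 * 21
Perimeter = 42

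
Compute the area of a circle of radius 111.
Area = pi * r²
Area = pi * 111²
Area = pi * 12321
Area = 38707.56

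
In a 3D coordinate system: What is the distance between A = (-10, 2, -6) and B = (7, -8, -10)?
d = √[(17)² + (-10)² + (-4)²] = √405 = 20.12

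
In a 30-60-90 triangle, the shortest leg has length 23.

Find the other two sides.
Long leg = 23√3 = 39.84, Hypotenuse = 46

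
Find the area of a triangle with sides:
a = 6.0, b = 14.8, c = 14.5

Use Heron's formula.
s = (a+b+c)/2 = (6.0+14.8+14.5)/2 = 17.65
A = √(s(s-a)(s-b)(s-c)) = √(17.65·11.65·2.85·3.15)
A = √1845.98 = 42.96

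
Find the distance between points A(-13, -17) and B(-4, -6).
Using the distance formula: d = sqrt((x₂-x₁)² + (y₂-y₁)²)
dx = (-4) - (-13) = 9
dy = (-6) - (-17) = 11
d = sqrt(9² + 11²) = sqrt(81 + 121) = sqrt(202) = 14.21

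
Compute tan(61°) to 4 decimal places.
tan(61 degrees) = 1.804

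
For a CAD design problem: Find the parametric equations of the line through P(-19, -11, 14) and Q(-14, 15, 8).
Direction vector d = Q - P = (5, 26, -6)
x = -19 + 5t, y = -11 + 26t, z = 14 - 6t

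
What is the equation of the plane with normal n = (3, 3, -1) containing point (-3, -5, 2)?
d = n·P = (3)(-3) + (3)(-5) + (-1)(2) = -26
Plane: 3x + 3y - z = -26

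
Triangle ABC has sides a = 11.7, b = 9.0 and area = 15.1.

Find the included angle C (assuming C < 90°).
Area = ½ab·sin(C)  →  sin(C) = 2·Area/(ab)
sin(C) = 2·15.1/(11.7·9.0) = 0.286800
C = arcsin(0.286800) = 16.67°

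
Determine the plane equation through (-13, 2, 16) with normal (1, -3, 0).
d = n·P = (1)(-13) + (-3)(2) + (0)(16) = -19
Plane: x - 3y = -19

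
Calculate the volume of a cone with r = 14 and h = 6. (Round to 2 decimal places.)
Volume = (1/3) * pi * r² * h
Volume = (1/3) * pi * 14² * 6
Volume = (1/3) * pi * 196 * 6
Volume = (1/3) * pi * 1176
Volume = 1231.50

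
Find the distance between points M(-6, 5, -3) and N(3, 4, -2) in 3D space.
d = √[(9)² + (-1)² + (1)²] = √83 = 9.11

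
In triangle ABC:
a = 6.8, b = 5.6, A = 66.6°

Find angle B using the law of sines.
sin(B)/b = sin(A)/a
sin(B) = b·sin(A)/a = 5.6·sin(66.6°)/6.8 = 0.755798
B = arcsin(0.755798) = 49.1°  (b ≤ a, so B ≤ A and the acute solution is unique)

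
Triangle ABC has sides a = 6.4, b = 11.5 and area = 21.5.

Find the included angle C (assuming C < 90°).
Area = ½ab·sin(C)  →  sin(C) = 2·Area/(ab)
sin(C) = 2·21.5/(6.4·11.5) = 0.584239
C = arcsin(0.584239) = 35.75°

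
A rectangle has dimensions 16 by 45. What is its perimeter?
Perimeter = 2 * (length + width)
Perimeter = 2 * (16 + 45)
Perimeter = 2 * 61
Perimeter = 122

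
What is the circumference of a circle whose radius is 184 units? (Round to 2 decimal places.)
Circumference = 2 * pi * r
Circumference = 2 * pi * 184
Circumference = 1156.11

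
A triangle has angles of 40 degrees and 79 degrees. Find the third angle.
Sum of angles in a triangle = 180 degrees
Third angle = 180 - 40 - 79
Third angle = 61 degrees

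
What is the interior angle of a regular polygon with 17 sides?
Interior angle of a regular n-gon = (n-2)*180/n
Interior angle = (17-2)*180/17
Interior angle = 15*180/17
Interior angle = 2700/17
Interior angle = 158.82 degrees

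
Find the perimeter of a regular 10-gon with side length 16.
Perimeter = number of sides * side length
Perimeter = 10 * 16
Perimeter = 160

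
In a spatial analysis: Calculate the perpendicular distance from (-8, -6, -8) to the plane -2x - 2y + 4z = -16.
d = |(-2)(-8) + (-2)(-6) + 4(-8) - (-16)| / √((-2)² + (-2)² + 4²) = 12/√24 = 2.449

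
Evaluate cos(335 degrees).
cos(335 degrees) = 0.9063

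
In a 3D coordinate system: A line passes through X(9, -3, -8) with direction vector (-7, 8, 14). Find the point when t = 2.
P(2) = (9 + (-7)(2), -3 + 8(2), -8 + 14(2)) = (-5, 13, 20)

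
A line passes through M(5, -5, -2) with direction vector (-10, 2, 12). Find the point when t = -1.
P(-1) = (5 + (-10)(-1), -5 + 2(-1), -2 + 12(-1)) = (15, -7, -14)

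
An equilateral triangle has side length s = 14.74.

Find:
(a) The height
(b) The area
(a) Height h = s·√3/2 = 14.74·√3/2 = 12.77
(b) Area = (√3/4)·s² = (√3/4)·14.74² = (√3/4)·217.268 = 94.08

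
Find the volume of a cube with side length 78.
Volume = s³
Volume = 78³
Volume = 474552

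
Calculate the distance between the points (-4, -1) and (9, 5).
Using the distance formula: d = sqrt((x₂-x₁)² + (y₂-y₁)²)
dx = 9 - (-4) = 13
dy = 5 - (-1) = 6
d = sqrt(13² + 6²) = sqrt(169 + 36) = sqrt(205) = 14.32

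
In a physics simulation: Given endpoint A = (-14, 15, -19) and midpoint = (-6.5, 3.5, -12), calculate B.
B = (2×(-6.5) - (-14), 2×3.5 - 15, 2×(-12) - (-19)) = (1, -8, -5)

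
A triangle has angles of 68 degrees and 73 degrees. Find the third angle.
Sum of angles in a triangle = 180 degrees
Third angle = 180 - 68 - 73
Third angle = 39 degrees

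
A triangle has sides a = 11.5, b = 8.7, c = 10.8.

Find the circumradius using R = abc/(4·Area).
s = (a+b+c)/2 = 15.5
Area = √(s(s-a)(s-b)(s-c)) = √(15.5·4·6.8·4.7) = 44.5143
R = abc/(4·Area) = (11.5·8.7·10.8)/(4·44.5143) = 1080.54/178.0572 = 6.069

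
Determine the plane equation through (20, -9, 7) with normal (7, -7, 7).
d = n·P = (7)(20) + (-7)(-9) + (7)(7) = 252
Plane: 7x - 7y + 7z = 252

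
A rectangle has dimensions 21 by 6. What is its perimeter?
Perimeter = 2 * (length + width)
Perimeter = 2 * (21 + 6)
Perimeter = 2 * 27
Perimeter = 54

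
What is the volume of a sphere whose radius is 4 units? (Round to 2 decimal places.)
Volume = (4/3) * pi * r³
Volume = (4/3) * pi * 4³
Volume = (4/3) * pi * 64
Volume = 268.08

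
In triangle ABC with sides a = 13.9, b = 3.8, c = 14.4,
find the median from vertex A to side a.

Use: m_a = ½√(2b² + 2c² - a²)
m_a = ½√(2·3.8² + 2·14.4² - 13.9²)
m_a = ½√(28.88 + 414.72 - 193.21) = ½√250.39 = 7.912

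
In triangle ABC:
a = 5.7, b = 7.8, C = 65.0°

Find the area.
Using A = ½ab·sin(C):
A = ½·5.7·7.8·sin(65.0°) = ½·44.46·0.906308 = 20.15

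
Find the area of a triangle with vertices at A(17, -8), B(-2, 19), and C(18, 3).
Using the coordinate formula: Area = (1/2)|x₁(y₂-y₃) + x₂(y₃-y₁) + x₃(y₁-y₂)|
Area = (1/2)|17(19-3) + (-2)(3-(-8)) + 18((-8)-19)|
Area = (1/2)|17*16 + (-2)*11 + 18*(-27)|
Area = (1/2)|272 + (-22) + (-486)|
Area = (1/2)*236 = 118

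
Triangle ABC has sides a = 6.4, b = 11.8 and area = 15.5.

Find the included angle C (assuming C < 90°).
Area = ½ab·sin(C)  →  sin(C) = 2·Area/(ab)
sin(C) = 2·15.5/(6.4·11.8) = 0.410487
C = arcsin(0.410487) = 24.24°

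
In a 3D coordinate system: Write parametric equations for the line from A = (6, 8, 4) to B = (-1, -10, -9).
Direction vector d = B - A = (-7, -18, -13)
x = 6 - 7t, y = 8 - 18t, z = 4 - 13t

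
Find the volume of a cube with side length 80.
Volume = s³
Volume = 80³
Volume = 512000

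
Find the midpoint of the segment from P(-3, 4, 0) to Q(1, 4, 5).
Midpoint = ((-3+1)/2, (4+4)/2, (0+5)/2) = (-1, 4, 2.5)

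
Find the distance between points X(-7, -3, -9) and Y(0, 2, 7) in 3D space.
d = √[(7)² + (5)² + (16)²] = √330 = 18.17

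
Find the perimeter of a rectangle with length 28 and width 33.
Perimeter = 2 * (length + width)
Perimeter = 2 * (28 + 33)
Perimeter = 2 * 61
Perimeter = 122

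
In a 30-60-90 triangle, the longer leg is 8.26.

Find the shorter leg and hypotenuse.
In a 30-60-90 triangle, sides are in ratio 1 : √3 : 2.
Long leg = short leg·√3  →  short leg = 8.26/√3 = 4.769
Hypotenuse = 2·(short leg) = 2·8.26/√3 = 9.538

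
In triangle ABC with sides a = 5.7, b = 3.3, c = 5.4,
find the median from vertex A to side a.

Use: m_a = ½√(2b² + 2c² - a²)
m_a = ½√(2·3.3² + 2·5.4² - 5.7²)
m_a = ½√(21.78 + 58.32 - 32.49) = ½√47.61 = 3.45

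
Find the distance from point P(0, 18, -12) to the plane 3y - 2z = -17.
d = |0(0) + 3(18) + (-2)(-12) - (-17)| / √(0² + 3² + (-2)²) = 95/√13 = 26.35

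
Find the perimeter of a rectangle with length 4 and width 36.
Perimeter = 2 * (length + width)
Perimeter = 2 * (4 + 36)
Perimeter = 2 * 40
Perimeter = 80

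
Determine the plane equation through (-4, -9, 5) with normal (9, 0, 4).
d = n·P = (9)(-4) + (0)(-9) + (4)(5) = -16
Plane: 9x + 4z = -16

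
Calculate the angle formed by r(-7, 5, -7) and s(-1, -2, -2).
r·s = 11, |r|² = 123, |s|² = 9
cos θ = 11/√1107 ≈ 0.3306
θ ≈ 70.69°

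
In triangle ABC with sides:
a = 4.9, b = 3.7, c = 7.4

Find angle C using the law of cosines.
cos(C) = (a² + b² - c²)/(2ab)
cos(C) = (4.9² + 3.7² - 7.4²)/(2·4.9·3.7) = -17.06/36.26 = -0.470491
C = arccos(-0.470491) = 118.1°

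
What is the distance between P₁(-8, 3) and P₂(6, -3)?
Using the distance formula: d = sqrt((x₂-x₁)² + (y₂-y₁)²)
dx = 6 - (-8) = 14
dy = (-3) - 3 = -6
d = sqrt(14² + (-6)²) = sqrt(196 + 36) = sqrt(232) = 15.23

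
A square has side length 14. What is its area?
Area = s²
Area = 14²
Area = 196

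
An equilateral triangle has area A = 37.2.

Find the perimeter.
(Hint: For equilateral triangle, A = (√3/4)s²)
A = (√3/4)s²  →  s² = 4A/√3 = 4·37.2/√3 = 85.9097
s = 9.26875
Perimeter = 3s = 27.81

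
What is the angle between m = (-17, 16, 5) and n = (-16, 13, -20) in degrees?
m·n = 380, |m|² = 570, |n|² = 825
cos θ = 380/√470250 ≈ 0.5541
θ ≈ 56.35°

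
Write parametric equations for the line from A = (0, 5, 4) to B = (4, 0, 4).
Direction vector d = B - A = (4, -5, 0)
x = 0 + 4t, y = 5 - 5t, z = 4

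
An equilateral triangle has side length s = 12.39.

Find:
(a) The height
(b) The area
(a) Height h = s·√3/2 = 12.39·√3/2 = 10.73
(b) Area = (√3/4)·s² = (√3/4)·12.39² = (√3/4)·153.512 = 66.47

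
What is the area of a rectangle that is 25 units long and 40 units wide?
Area = length * width
Area = 25 * 40
Area = 1000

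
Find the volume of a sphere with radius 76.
Volume = (4/3) * pi * r³
Volume = (4/3) * pi * 76³
Volume = (4/3) * pi * 438976
Volume = 1838778.37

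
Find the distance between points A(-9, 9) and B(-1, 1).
Using the distance formula: d = sqrt((x₂-x₁)² + (y₂-y₁)²)
dx = (-1) - (-9) = 8
dy = 1 - 9 = -8
d = sqrt(8² + (-8)²) = sqrt(64 + 64) = sqrt(128) = 11.31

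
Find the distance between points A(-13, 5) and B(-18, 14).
Using the distance formula: d = sqrt((x₂-x₁)² + (y₂-y₁)²)
dx = (-18) - (-13) = -5
dy = 14 - 5 = 9
d = sqrt((-5)² + 9²) = sqrt(25 + 81) = sqrt(106) = 10.30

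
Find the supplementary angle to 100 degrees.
Supplementary angles sum to 180 degrees.
Other angle = 180 - 100
Other angle = 80 degrees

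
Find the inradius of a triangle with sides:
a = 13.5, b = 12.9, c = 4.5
s = (a+b+c)/2 = (13.5+12.9+4.5)/2 = 15.45
Area = √(s(s-a)(s-b)(s-c)) = √(15.45·1.95·2.55·10.95) = 29.0041
r = Area/s = 29.0041/15.45 = 1.877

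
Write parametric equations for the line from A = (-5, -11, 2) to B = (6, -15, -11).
Direction vector d = B - A = (11, -4, -13)
x = -5 + 11t, y = -11 - 4t, z = 2 - 13t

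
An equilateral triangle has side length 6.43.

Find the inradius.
For an equilateral triangle, r = s/(2√3) where s is the side.
r = 6.43/(2√3) = 6.43/3.464102 = 1.856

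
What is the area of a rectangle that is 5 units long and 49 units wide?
Area = length * width
Area = 5 * 49
Area = 245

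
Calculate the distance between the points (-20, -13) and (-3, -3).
Using the distance formula: d = sqrt((x₂-x₁)² + (y₂-y₁)²)
dx = (-3) - (-20) = 17
dy = (-3) - (-13) = 10
d = sqrt(17² + 10²) = sqrt(289 + 100) = sqrt(389) = 19.72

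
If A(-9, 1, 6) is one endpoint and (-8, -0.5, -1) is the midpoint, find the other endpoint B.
B = (2×(-8) - (-9), 2×(-0.5) - 1, 2×(-1) - 6) = (-7, -2, -8)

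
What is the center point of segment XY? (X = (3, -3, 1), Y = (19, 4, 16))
Midpoint = ((3+19)/2, (-3+4)/2, (1+16)/2) = (11, 0.5, 8.5)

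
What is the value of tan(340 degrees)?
tan(340 degrees) = -0.364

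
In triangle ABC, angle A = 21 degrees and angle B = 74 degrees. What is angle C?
Sum of angles in a triangle = 180 degrees
Third angle = 180 - 21 - 74
Third angle = 85 degrees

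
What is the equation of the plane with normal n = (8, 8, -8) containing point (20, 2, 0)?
d = n·P = (8)(20) + (8)(2) + (-8)(0) = 176
Plane: 8x + 8y - 8z = 176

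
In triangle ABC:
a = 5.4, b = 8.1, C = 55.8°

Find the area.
Using A = ½ab·sin(C):
A = ½·5.4·8.1·sin(55.8°) = ½·43.74·0.827081 = 18.09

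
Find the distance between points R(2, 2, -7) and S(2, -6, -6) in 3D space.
d = √[(0)² + (-8)² + (1)²] = √65 = 8.062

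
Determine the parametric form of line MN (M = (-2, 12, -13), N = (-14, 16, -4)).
Direction vector d = N - M = (-12, 4, 9)
x = -2 - 12t, y = 12 + 4t, z = -13 + 9t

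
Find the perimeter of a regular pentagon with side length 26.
Perimeter = number of sides * side length
Perimeter = 5 * 26
Perimeter = 130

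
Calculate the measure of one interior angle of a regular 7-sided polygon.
Interior angle of a regular n-gon = (n-2)*180/n
Interior angle = (7-2)*180/7
Interior angle = 5*180/7
Interior angle = 900/7
Interior angle = 128.57 degrees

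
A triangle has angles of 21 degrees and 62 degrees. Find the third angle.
Sum of angles in a triangle = 180 degrees
Third angle = 180 - 21 - 62
Third angle = 97 degrees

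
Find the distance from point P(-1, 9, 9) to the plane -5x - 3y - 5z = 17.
d = |(-5)(-1) + (-3)(9) + (-5)(9) - (17)| / √((-5)² + (-3)² + (-5)²) = 84/√59 = 10.94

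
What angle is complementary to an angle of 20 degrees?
Complementary angles sum to 90 degrees.
Other angle = 90 - 20
Other angle = 70 degrees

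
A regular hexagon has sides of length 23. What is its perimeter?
Perimeter = number of sides * side length
Perimeter = 6 * 23
Perimeter = 138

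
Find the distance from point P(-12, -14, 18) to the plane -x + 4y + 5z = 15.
d = |(-1)(-12) + 4(-14) + 5(18) - (15)| / √((-1)² + 4² + 5²) = 31/√42 = 4.783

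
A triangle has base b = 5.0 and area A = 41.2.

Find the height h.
A = ½bh  →  h = 2A/b
h = 2·41.2/5.0 = 16.48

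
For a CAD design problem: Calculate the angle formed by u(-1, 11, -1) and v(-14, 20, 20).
u·v = 214, |u|² = 123, |v|² = 996
cos θ = 214/√122508 ≈ 0.6114
θ ≈ 52.31°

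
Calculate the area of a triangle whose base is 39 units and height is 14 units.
Area = (1/2) * base * height
Area = (1/2) * 39 * 14
Area = 273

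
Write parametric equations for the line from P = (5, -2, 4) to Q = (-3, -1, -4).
Direction vector d = Q - P = (-8, 1, -8)
x = 5 - 8t, y = -2 + t, z = 4 - 8t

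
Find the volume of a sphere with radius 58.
Volume = (4/3) * pi * r³
Volume = (4/3) * pi * 58³
Volume = (4/3) * pi * 195112
Volume = 817283.23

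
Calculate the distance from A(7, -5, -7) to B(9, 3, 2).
d = √[(2)² + (8)² + (9)²] = √149 = 12.21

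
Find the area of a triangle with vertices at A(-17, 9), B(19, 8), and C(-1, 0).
Using the coordinate formula: Area = (1/2)|x₁(y₂-y₃) + x₂(y₃-y₁) + x₃(y₁-y₂)|
Area = (1/2)|(-17)(8-0) + 19(0-9) + (-1)(9-8)|
Area = (1/2)|(-17)*8 + 19*(-9) + (-1)*1|
Area = (1/2)|(-136) + (-171) + (-1)|
Area = (1/2)*308 = 154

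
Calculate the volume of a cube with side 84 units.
Volume = s³
Volume = 84³
Volume = 592704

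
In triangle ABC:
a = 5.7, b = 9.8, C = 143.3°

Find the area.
Using A = ½ab·sin(C):
A = ½·5.7·9.8·sin(143.3°) = ½·55.86·0.597625 = 16.69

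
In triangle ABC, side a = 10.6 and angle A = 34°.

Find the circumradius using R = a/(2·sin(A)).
R = a/(2·sin(A)) = 10.6/(2·sin(34°))
R = 10.6/(2·0.559193) = 10.6/1.118386 = 9.478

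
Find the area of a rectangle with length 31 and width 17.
Area = length * width
Area = 31 * 17
Area = 527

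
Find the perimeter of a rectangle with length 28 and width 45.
Perimeter = 2 * (length + width)
Perimeter = 2 * (28 + 45)
Perimeter = 2 * 73
Perimeter = 146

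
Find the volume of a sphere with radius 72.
Volume = (4/3) * pi * r³
Volume = (4/3) * pi * 72³
Volume = (4/3) * pi * 373248
Volume = 1563457.57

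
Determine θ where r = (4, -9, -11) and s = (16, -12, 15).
r·s = 7, |r|² = 218, |s|² = 625
cos θ = 7/√136250 ≈ 0.01896
θ ≈ 88.91°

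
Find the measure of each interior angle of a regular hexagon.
Interior angle of a regular n-gon = (n-2)*180/n
Interior angle = (6-2)*180/6
Interior angle = 4*180/6
Interior angle = 720/6
Interior angle = 120 degrees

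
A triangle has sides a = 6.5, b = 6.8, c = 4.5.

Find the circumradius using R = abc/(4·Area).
s = (a+b+c)/2 = 8.9
Area = √(s(s-a)(s-b)(s-c)) = √(8.9·2.4·2.1·4.4) = 14.0487
R = abc/(4·Area) = (6.5·6.8·4.5)/(4·14.0487) = 198.9/56.1948 = 3.539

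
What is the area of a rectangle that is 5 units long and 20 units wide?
Area = length * width
Area = 5 * 20
Area = 100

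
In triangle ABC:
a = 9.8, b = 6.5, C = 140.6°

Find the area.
Using A = ½ab·sin(C):
A = ½·9.8·6.5·sin(140.6°) = ½·63.7·0.634731 = 20.22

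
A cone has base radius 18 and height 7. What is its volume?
Volume = (1/3) * pi * r² * h
Volume = (1/3) * pi * 18² * 7
Volume = (1/3) * pi * 324 * 7
Volume = (1/3) * pi * 2268
Volume = 2375.04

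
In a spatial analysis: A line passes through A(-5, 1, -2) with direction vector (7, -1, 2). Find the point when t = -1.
P(-1) = (-5 + 7(-1), 1 + (-1)(-1), -2 + 2(-1)) = (-12, 2, -4)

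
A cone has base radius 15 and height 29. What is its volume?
Volume = (1/3) * pi * r² * h
Volume = (1/3) * pi * 15² * 29
Volume = (1/3) * pi * 225 * 29
Volume = (1/3) * pi * 6525
Volume = 6832.96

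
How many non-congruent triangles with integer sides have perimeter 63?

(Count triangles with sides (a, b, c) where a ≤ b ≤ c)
With a ≤ b ≤ c and a + b + c = 63, the triangle inequality a + b > c gives c < 63/2, so c ≤ 31.
Iterate a from 1 to ⌊p/3⌋ = 21; for each a, b ranges from a to ⌊(p−a)/2⌋ with c = p − a − b, keeping only c ≥ b.
Triples: (1, 31, 31), (2, 30, 31), (3, 29, 31), …
Count = 91 triangles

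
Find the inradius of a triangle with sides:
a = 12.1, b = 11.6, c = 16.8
s = (a+b+c)/2 = (12.1+11.6+16.8)/2 = 20.25
Area = √(s(s-a)(s-b)(s-c)) = √(20.25·8.15·8.65·3.45) = 70.1793
r = Area/s = 70.1793/20.25 = 3.466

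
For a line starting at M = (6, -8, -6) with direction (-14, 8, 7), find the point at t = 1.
P(1) = (6 + (-14)(1), -8 + 8(1), -6 + 7(1)) = (-8, 0, 1)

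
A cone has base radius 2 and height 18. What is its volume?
Volume = (1/3) * pi * r² * h
Volume = (1/3) * pi * 2² * 18
Volume = (1/3) * pi * 4 * 18
Volume = (1/3) * pi * 72
Volume = 75.40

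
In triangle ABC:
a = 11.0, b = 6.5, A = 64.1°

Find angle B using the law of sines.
sin(B)/b = sin(A)/a
sin(B) = b·sin(A)/a = 6.5·sin(64.1°)/11.0 = 0.531557
B = arcsin(0.531557) = 32.11°  (b ≤ a, so B ≤ A and the acute solution is unique)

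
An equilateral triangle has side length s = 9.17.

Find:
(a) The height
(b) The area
(a) Height h = s·√3/2 = 9.17·√3/2 = 7.941
(b) Area = (√3/4)·s² = (√3/4)·9.17² = (√3/4)·84.0889 = 36.41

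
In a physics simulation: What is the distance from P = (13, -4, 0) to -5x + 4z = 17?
d = |(-5)(13) + 0(-4) + 4(0) - (17)| / √((-5)² + 0² + 4²) = 82/√41 = 12.81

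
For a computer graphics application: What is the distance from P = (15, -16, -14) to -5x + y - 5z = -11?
d = |(-5)(15) + 1(-16) + (-5)(-14) - (-11)| / √((-5)² + 1² + (-5)²) = 10/√51 = 1.4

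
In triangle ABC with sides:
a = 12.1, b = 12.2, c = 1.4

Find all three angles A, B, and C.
By the law of cosines:
cos(A) = (b² + c² - a²)/(2bc) = 0.128513  →  A = 82.62°
cos(B) = (a² + c² - b²)/(2ac) = -0.013872  →  B = 90.79°
cos(C) = (a² + b² - c²)/(2ab) = 0.993395  →  C = 6.589°
Check: A + B + C = 180.0° ✓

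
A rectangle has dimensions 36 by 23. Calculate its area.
Area = length * width
Area = 36 * 23
Area = 828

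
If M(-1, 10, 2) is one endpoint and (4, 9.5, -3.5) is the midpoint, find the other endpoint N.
N = (2×4 - (-1), 2×9.5 - 10, 2×(-3.5) - 2) = (9, 9, -9)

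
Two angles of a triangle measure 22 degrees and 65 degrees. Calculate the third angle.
Sum of angles in a triangle = 180 degrees
Third angle = 180 - 22 - 65
Third angle = 93 degrees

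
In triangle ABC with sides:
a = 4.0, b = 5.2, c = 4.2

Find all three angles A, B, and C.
By the law of cosines:
cos(A) = (b² + c² - a²)/(2bc) = 0.656593  →  A = 48.96°
cos(B) = (a² + c² - b²)/(2ac) = 0.196429  →  B = 78.67°
cos(C) = (a² + b² - c²)/(2ab) = 0.610577  →  C = 52.37°
Check: A + B + C = 180.0° ✓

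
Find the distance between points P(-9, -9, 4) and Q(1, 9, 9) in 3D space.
d = √[(10)² + (18)² + (5)²] = √449 = 21.19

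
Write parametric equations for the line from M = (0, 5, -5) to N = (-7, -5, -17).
Direction vector d = N - M = (-7, -10, -12)
x = 0 - 7t, y = 5 - 10t, z = -5 - 12t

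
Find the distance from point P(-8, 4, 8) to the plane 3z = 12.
d = |0(-8) + 0(4) + 3(8) - (12)| / √(0² + 0² + 3²) = 12/√9 = 4.0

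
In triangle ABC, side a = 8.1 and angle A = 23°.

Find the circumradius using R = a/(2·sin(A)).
R = a/(2·sin(A)) = 8.1/(2·sin(23°))
R = 8.1/(2·0.390731) = 8.1/0.781462 = 10.37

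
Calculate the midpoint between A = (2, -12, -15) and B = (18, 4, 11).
Midpoint = ((2+18)/2, (-12+4)/2, (-15+11)/2) = (10, -4, -2)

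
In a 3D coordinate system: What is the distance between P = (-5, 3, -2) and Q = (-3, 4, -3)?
d = √[(2)² + (1)² + (-1)²] = √6 = 2.449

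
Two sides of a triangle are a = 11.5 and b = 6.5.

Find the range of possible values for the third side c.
By the triangle inequality: |a - b| < c < a + b
|11.5 - 6.5| < c < 11.5 + 6.5
5 < c < 18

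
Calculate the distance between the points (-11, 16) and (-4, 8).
Using the distance formula: d = sqrt((x₂-x₁)² + (y₂-y₁)²)
dx = (-4) - (-11) = 7
dy = 8 - 16 = -8
d = sqrt(7² + (-8)²) = sqrt(49 + 64) = sqrt(113) = 10.63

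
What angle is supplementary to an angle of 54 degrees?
Supplementary angles sum to 180 degrees.
Other angle = 180 - 54
Other angle = 126 degrees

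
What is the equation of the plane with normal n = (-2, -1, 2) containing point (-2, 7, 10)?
d = n·P = (-2)(-2) + (-1)(7) + (2)(10) = 17
Plane: -2x - y + 2z = 17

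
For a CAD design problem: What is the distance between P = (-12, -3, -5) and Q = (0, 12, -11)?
d = √[(12)² + (15)² + (-6)²] = √405 = 20.12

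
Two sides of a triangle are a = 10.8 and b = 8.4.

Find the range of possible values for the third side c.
By the triangle inequality: |a - b| < c < a + b
|10.8 - 8.4| < c < 10.8 + 8.4
2.4 < c < 19.2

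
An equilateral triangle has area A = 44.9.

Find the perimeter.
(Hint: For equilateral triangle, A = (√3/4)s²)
A = (√3/4)s²  →  s² = 4A/√3 = 4·44.9/√3 = 103.692
s = 10.1829
Perimeter = 3s = 30.55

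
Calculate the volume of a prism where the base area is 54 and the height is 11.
Volume = base area * height
Volume = 54 * 11
Volume = 594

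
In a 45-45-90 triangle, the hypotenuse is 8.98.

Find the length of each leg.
In a 45-45-90 triangle, hypotenuse = leg·√2  →  leg = hypotenuse/√2
leg = 8.98/√2 = 6.35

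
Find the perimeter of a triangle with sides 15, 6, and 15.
Perimeter = sum of all sides
Perimeter = 15 + 6 + 15
Perimeter = 36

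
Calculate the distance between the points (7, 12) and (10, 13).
Using the distance formula: d = sqrt((x₂-x₁)² + (y₂-y₁)²)
dx = 10 - 7 = 3
dy = 13 - 12 = 1
d = sqrt(3² + 1²) = sqrt(9 + 1) = sqrt(10) = 3.16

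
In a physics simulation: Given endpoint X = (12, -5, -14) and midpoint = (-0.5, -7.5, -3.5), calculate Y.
Y = (2×(-0.5) - 12, 2×(-7.5) - (-5), 2×(-3.5) - (-14)) = (-13, -10, 7)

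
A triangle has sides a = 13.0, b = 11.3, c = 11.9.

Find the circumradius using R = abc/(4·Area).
s = (a+b+c)/2 = 18.1
Area = √(s(s-a)(s-b)(s-c)) = √(18.1·5.1·6.8·6.2) = 62.3842
R = abc/(4·Area) = (13.0·11.3·11.9)/(4·62.3842) = 1748.11/249.5368 = 7.005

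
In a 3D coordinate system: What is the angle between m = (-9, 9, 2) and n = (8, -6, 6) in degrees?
m·n = -114, |m|² = 166, |n|² = 136
cos θ = -114/√22576 ≈ -0.7587
θ ≈ 139.4°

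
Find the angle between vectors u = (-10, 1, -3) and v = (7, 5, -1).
u·v = -62, |u|² = 110, |v|² = 75
cos θ = -62/√8250 ≈ -0.6826
θ ≈ 133.0°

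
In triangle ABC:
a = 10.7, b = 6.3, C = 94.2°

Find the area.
Using A = ½ab·sin(C):
A = ½·10.7·6.3·sin(94.2°) = ½·67.41·0.997314 = 33.61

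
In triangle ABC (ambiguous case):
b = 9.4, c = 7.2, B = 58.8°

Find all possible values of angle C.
sin(C)/c = sin(B)/b  →  sin(C) = c·sin(B)/b = 7.2·sin(58.8°)/9.4 = 0.655173
C₁ = arcsin(0.655173) = 40.93°,  C₂ = 180° - C₁ = 139.07°
Check C₂: A = 180° - 58.8° - 139.07° = -17.87° ≤ 0, rejected
C = 40.93° (one solution)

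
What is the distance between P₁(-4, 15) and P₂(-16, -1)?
Using the distance formula: d = sqrt((x₂-x₁)² + (y₂-y₁)²)
dx = (-16) - (-4) = -12
dy = (-1) - 15 = -16
d = sqrt((-12)² + (-16)²) = sqrt(144 + 256) = sqrt(400) = 20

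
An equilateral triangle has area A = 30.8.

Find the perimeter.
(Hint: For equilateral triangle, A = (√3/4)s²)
A = (√3/4)s²  →  s² = 4A/√3 = 4·30.8/√3 = 71.1296
s = 8.43383
Perimeter = 3s = 25.3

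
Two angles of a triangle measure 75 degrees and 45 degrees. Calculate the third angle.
Sum of angles in a triangle = 180 degrees
Third angle = 180 - 75 - 45
Third angle = 60 degrees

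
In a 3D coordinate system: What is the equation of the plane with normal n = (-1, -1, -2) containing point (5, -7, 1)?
d = n·P = (-1)(5) + (-1)(-7) + (-2)(1) = 0
Plane: -x - y - 2z = 0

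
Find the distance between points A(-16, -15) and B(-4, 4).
Using the distance formula: d = sqrt((x₂-x₁)² + (y₂-y₁)²)
dx = (-4) - (-16) = 12
dy = 4 - (-15) = 19
d = sqrt(12² + 19²) = sqrt(144 + 361) = sqrt(505) = 22.47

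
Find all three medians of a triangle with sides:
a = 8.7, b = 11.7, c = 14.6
Using m_x = ½√(2y² + 2z² - x²):
m_a = ½√(2·11.7² + 2·14.6² - 8.7²) = ½√624.41 = 12.49
m_b = ½√(2·8.7² + 2·14.6² - 11.7²) = ½√440.81 = 10.5
m_c = ½√(2·8.7² + 2·11.7² - 14.6²) = ½√212 = 7.28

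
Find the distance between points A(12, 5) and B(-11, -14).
Using the distance formula: d = sqrt((x₂-x₁)² + (y₂-y₁)²)
dx = (-11) - 12 = -23
dy = (-14) - 5 = -19
d = sqrt((-23)² + (-19)²) = sqrt(529 + 361) = sqrt(890) = 29.83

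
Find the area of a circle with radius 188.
Area = pi * r²
Area = pi * 188²
Area = pi * 35344
Area = 111036.45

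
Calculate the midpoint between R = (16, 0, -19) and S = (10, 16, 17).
Midpoint = ((16+10)/2, (0+16)/2, (-19+17)/2) = (13, 8, -1)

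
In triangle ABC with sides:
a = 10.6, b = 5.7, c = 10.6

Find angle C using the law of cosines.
cos(C) = (a² + b² - c²)/(2ab)
cos(C) = (10.6² + 5.7² - 10.6²)/(2·10.6·5.7) = 32.49/120.84 = 0.268868
C = arccos(0.268868) = 74.4°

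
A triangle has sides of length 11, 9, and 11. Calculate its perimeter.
Perimeter = sum of all sides
Perimeter = 11 + 9 + 11
Perimeter = 31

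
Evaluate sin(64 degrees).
sin(64 degrees) = 0.8988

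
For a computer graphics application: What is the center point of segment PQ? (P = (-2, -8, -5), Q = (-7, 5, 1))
Midpoint = ((-2-7)/2, (-8+5)/2, (-5+1)/2) = (-4.5, -1.5, -2)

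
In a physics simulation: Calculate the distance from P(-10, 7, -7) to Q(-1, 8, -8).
d = √[(9)² + (1)² + (-1)²] = √83 = 9.11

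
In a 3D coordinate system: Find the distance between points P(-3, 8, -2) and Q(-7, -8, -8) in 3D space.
d = √[(-4)² + (-16)² + (-6)²] = √308 = 17.55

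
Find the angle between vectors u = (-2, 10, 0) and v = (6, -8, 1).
u·v = -92, |u|² = 104, |v|² = 101
cos θ = -92/√10504 ≈ -0.8977
θ ≈ 153.9°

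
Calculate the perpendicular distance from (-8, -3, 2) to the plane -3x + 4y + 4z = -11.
d = |(-3)(-8) + 4(-3) + 4(2) - (-11)| / √((-3)² + 4² + 4²) = 31/√41 = 4.841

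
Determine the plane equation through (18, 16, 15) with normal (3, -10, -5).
d = n·P = (3)(18) + (-10)(16) + (-5)(15) = -181
Plane: 3x - 10y - 5z = -181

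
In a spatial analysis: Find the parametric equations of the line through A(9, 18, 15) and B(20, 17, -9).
Direction vector d = B - A = (11, -1, -24)
x = 9 + 11t, y = 18 - t, z = 15 - 24t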